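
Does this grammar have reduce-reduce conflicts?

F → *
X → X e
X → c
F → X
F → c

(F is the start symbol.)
Yes — I4: [F → c .] vs [X → c .]

Augment with F' → F and build the canonical LR(0) collection (I0 = CLOSURE({[F' → . F]}), then GOTO on every symbol after a dot until no new states appear). It has 6 states:
  I0: { [F → . *], [F → . X], [F → . c], [F' → . F], [X → . X e], [X → . c] }  — shift
  I1: { [F → * .] }  — reduce
  I2: { [F' → F .] }  — accept
  I3: { [F → X .], [X → X . e] }  — shift, reduce
  I4: { [F → c .], [X → c .] }  — 2 reduces
  I5: { [X → X e .] }  — reduce

I4 contains complete items [F → c .], [X → c .] — reduce-reduce conflict.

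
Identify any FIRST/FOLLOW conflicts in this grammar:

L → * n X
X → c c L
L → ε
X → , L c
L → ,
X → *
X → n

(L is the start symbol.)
Nullable non-terminals: L.

L: nullable alternative(s) L → ε; FOLLOW(L) = { $, 'c' }
  L → * n X: FIRST \ {ε} = { '*' } — disjoint from FOLLOW(L)
  L → ε: FIRST \ {ε} = { } — this is the only nullable alternative, skip
  L → ,: FIRST \ {ε} = { ',' } — disjoint from FOLLOW(L)

X has no nullable alternative, so no FIRST/FOLLOW check is needed there.

No FIRST/FOLLOW conflicts found.

Answer: No FIRST/FOLLOW conflicts.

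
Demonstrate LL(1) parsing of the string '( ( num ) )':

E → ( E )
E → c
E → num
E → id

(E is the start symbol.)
LL(1) parsing maintains a stack (initially the start symbol over $) and the input. At each step: if the stack top is a terminal, match it against the current input token; if it is a non-terminal N, replace it with the RHS of M[N, lookahead] (the unique production whose predict set contains the lookahead).

Stack is shown with the top on the left.

Stack      Input          Action
--------------------------------
E $        ( ( num ) ) $  output E → ( E )
( E ) $    ( ( num ) ) $  match '('
E ) $      ( num ) ) $    output E → ( E )
( E ) ) $  ( num ) ) $    match '('
E ) ) $    num ) ) $      output E → num
num ) ) $  num ) ) $      match 'num'
) ) $      ) ) $          match ')'
) $        ) $            match ')'
$          $              accept

The string is accepted.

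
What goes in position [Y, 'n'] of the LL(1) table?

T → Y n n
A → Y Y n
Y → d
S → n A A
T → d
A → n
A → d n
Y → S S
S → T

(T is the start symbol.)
Y → S S

To find M[Y, 'n'], we find productions for Y where 'n' is in the predict set (PREDICT(N → α) = (FIRST(α) \ {ε}) ∪ (FOLLOW(N) if α ⇒* ε)).

Relevant sets:
  FIRST(S) = { 'd', 'n' }

Y → d: PREDICT = { 'd' }
Y → S S: PREDICT = { 'd', 'n' }
  'n' is in predict set, so this production goes in M[Y, 'n']

M[Y, 'n'] = Y → S S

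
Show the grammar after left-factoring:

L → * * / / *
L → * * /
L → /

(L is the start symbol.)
L → * * / L'
L' → / *
L' → ε
L → /

Left-factoring transforms A → αβ₁ | αβ₂ into A → αA' and A' → β₁ | β₂
(α is the longest common prefix among the alternatives). Repeat until
no nonterminal has two alternatives with a common prefix.

Round 1: L has alternatives sharing prefix '* * /'. Introduce L': L → * * / L'
  Add: L' → / *
  Add: L' → ε

No remaining common prefixes — done.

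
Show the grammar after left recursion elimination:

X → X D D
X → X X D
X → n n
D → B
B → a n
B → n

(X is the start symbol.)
X is directly left-recursive. The standard transformation for
  A → A α₁ | ... | A α_m | β₁ | ... | β_n
is
  A  → β₁ A' | ... | β_n A'
  A' → α₁ A' | ... | α_m A' | ε

X → n n becomes X → n n X'
X → X D D becomes X' → D D X'
X → X X D becomes X' → X D X'
Add X' → ε

Productions for other non-terminals are unchanged:
  D → B
  B → a n
  B → n

Resulting grammar:
X → n n X'
X' → D D X'
X' → X D X'
X' → ε
D → B
B → a n
B → n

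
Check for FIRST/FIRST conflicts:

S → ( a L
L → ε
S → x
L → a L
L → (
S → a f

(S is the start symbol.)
No FIRST/FIRST conflicts.

A FIRST/FIRST conflict occurs when two productions N → α and N → β for the same non-terminal have FIRST(α) ∩ FIRST(β) ≠ ∅ (with ε ∈ FIRST of a nullable right-hand side, so two nullable alternatives also conflict).

Productions for S:
  S → ( a L: FIRST = { '(' }
  S → x: FIRST = { 'x' }
  S → a f: FIRST = { 'a' }
Productions for L:
  L → ε: FIRST = { ε }
  L → a L: FIRST = { 'a' }
  L → (: FIRST = { '(' }

All alternatives of each non-terminal have pairwise disjoint FIRST sets.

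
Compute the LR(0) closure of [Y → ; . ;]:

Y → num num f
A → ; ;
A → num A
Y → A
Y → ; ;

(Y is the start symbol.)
To compute CLOSURE, for each item [A → α.Bβ] where B is a non-terminal, add [B → .γ] for all productions B → γ; repeat for the newly added items until nothing changes.

Start with: [Y → ; . ;]
The dot precedes the terminal ';', so nothing is added.

CLOSURE = { [Y → ; . ;] }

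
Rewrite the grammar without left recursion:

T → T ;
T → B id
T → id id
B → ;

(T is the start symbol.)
T is directly left-recursive. The standard transformation for
  A → A α₁ | ... | A α_m | β₁ | ... | β_n
is
  A  → β₁ A' | ... | β_n A'
  A' → α₁ A' | ... | α_m A' | ε

T → B id becomes T → B id T'
T → id id becomes T → id id T'
T → T ; becomes T' → ; T'
Add T' → ε

Productions for other non-terminals are unchanged:
  B → ;

Resulting grammar:
T → B id T'
T → id id T'
T' → ; T'
T' → ε
B → ;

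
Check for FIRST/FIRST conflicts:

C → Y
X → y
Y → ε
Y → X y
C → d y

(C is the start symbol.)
No FIRST/FIRST conflicts.

FIRST sets of the non-terminals at (or reachable through a nullable prefix from) the front of some alternative:
  FIRST(Y) = { 'y', ε }
  FIRST(X) = { 'y' }

Productions for C:
  C → Y: FIRST = { 'y', ε }
  C → d y: FIRST = { 'd' }
Productions for Y:
  Y → ε: FIRST = { ε }
  Y → X y: FIRST = { 'y' }
X has only one production, so no FIRST/FIRST conflict is possible there.

All alternatives of each non-terminal have pairwise disjoint FIRST sets.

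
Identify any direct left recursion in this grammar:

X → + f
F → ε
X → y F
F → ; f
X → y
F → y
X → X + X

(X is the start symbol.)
Direct left recursion occurs when N → N α for some non-terminal N (the right-hand side begins with the left-hand side itself).

X → + f: starts with '+'
F → ε: starts with ε
X → y F: starts with y
F → ; f: starts with ';'
X → y: starts with y
F → y: starts with y
X → X + X: LEFT RECURSIVE (starts with X)

The grammar has direct left recursion on: X.

Answer: Yes, X is left-recursive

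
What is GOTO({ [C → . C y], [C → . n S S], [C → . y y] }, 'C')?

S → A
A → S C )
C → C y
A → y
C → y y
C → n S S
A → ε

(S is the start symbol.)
{ [C → C . y] }

GOTO(I, 'C') = CLOSURE({ [A → αX.β] : [A → α.Xβ] ∈ I, X = 'C' })

Items with dot before 'C', with the dot advanced:
  [C → . C y] → [C → C . y]
Closure adds nothing (no advanced item has the dot before a non-terminal).

GOTO = { [C → C . y] }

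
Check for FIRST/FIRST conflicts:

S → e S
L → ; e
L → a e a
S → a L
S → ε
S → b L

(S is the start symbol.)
No FIRST/FIRST conflicts.

A FIRST/FIRST conflict occurs when two productions N → α and N → β for the same non-terminal have FIRST(α) ∩ FIRST(β) ≠ ∅ (with ε ∈ FIRST of a nullable right-hand side, so two nullable alternatives also conflict).

Productions for S:
  S → e S: FIRST = { 'e' }
  S → a L: FIRST = { 'a' }
  S → ε: FIRST = { ε }
  S → b L: FIRST = { 'b' }
Productions for L:
  L → ; e: FIRST = { ';' }
  L → a e a: FIRST = { 'a' }

All alternatives of each non-terminal have pairwise disjoint FIRST sets.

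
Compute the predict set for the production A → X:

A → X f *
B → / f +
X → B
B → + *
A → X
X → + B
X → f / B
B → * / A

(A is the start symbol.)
PREDICT(A → X) = (FIRST(RHS) \ {ε}) ∪ (FOLLOW(A) if ε ∈ FIRST(RHS), i.e. RHS ⇒* ε)
FIRST(X) = { '*', '+', '/', 'f' }
FIRST(X) = { '*', '+', '/', 'f' }
ε ∉ FIRST(X), so FOLLOW(A) is not added.
PREDICT(A → X) = { '*', '+', '/', 'f' }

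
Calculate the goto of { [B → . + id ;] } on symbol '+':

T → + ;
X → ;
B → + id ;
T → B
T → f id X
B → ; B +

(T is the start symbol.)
GOTO(I, '+') = CLOSURE({ [A → αX.β] : [A → α.Xβ] ∈ I, X = '+' })

Items with dot before '+', with the dot advanced:
  [B → . + id ;] → [B → + . id ;]
Closure adds nothing (no advanced item has the dot before a non-terminal).

GOTO = { [B → + . id ;] }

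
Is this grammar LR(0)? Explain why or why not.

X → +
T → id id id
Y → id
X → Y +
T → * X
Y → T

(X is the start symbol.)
A grammar is LR(0) if no state in the canonical LR(0) collection has:
  - both a shift item (dot before a terminal) and a complete item (shift-reduce conflict), or
  - two or more complete items (reduce-reduce conflict; the accept item [X' → X .] counts as a complete item here).

Augment with X' → X and build the canonical LR(0) collection (I0 = CLOSURE({[X' → . X]}), then GOTO on every symbol after a dot until no new states appear). It has 11 states:
  I0: { [T → . * X], [T → . id id id], [X → . +], [X → . Y +], [X' → . X], [Y → . T], [Y → . id] }  — shift
  I1: { [T → * . X], [T → . * X], [T → . id id id], [X → . +], [X → . Y +], [Y → . T], [Y → . id] }  — shift
  I2: { [X → + .] }  — reduce
  I3: { [Y → T .] }  — reduce
  I4: { [X' → X .] }  — accept
  I5: { [X → Y . +] }  — shift
  I6: { [T → id . id id], [Y → id .] }  — shift, reduce
  I7: { [T → id id . id] }  — shift
  I8: { [T → id id id .] }  — reduce
  I9: { [X → Y + .] }  — reduce
  I10: { [T → * X .] }  — reduce

Conflict in state I6:
  Shift-reduce conflict between [Y → id .] and [T → id . id id]
So the grammar is NOT LR(0).

Answer: No. Shift-reduce conflict between [Y → id .] and [T → id . id id]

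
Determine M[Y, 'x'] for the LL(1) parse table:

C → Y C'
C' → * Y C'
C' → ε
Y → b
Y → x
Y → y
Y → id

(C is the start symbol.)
To find M[Y, 'x'], we find productions for Y where 'x' is in the predict set (PREDICT(N → α) = (FIRST(α) \ {ε}) ∪ (FOLLOW(N) if α ⇒* ε)).

Y → b: PREDICT = { 'b' }
Y → x: PREDICT = { 'x' }
  'x' is in predict set, so this production goes in M[Y, 'x']
Y → y: PREDICT = { 'y' }
Y → id: PREDICT = { 'id' }

M[Y, 'x'] = Y → x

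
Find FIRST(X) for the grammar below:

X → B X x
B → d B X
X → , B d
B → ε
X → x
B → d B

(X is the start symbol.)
{ ',', 'd', 'x' }

FIRST sets of the other non-terminals involved (by the same procedure, iterated to a fixed point):
  FIRST(B) = { 'd', ε }

From X → B X x:
  - B is a non-terminal: add FIRST(B) \ {ε} = { 'd' }
    B is nullable, so continue to the next symbol
  - X is the symbol being defined: contributes nothing new
    X is not nullable, so stop
From X → , B d:
  - ',' is a terminal: add ',' and stop
From X → x:
  - x is a terminal: add 'x' and stop

Collecting: FIRST(X) = { ',', 'd', 'x' }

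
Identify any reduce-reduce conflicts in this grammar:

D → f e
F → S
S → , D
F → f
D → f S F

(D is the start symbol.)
Augment with D' → D and build the canonical LR(0) collection (I0 = CLOSURE({[D' → . D]}), then GOTO on every symbol after a dot until no new states appear). It has 10 states:
  I0: { [D → . f S F], [D → . f e], [D' → . D] }  — shift
  I1: { [D' → D .] }  — accept
  I2: { [D → f . S F], [D → f . e], [S → . , D] }  — shift
  I3: { [D → . f S F], [D → . f e], [S → , . D] }  — shift
  I4: { [D → f S . F], [F → . S], [F → . f], [S → . , D] }  — shift
  I5: { [D → f e .] }  — reduce
  I6: { [D → f S F .] }  — reduce
  I7: { [F → S .] }  — reduce
  I8: { [F → f .] }  — reduce
  I9: { [S → , D .] }  — reduce

No state contains more than one complete item.

Answer: No reduce-reduce conflicts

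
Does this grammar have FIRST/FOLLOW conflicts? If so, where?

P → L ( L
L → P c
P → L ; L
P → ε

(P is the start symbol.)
Yes. P → L '(' L with FOLLOW(P) on { 'c' }; P → L ';' L with FOLLOW(P) on { 'c' }

A FIRST/FOLLOW conflict occurs when a non-terminal N has a nullable alternative N → β (β ⇒* ε) and another alternative N → α with FIRST(α) ∩ FOLLOW(N) ≠ ∅: on such a lookahead the parser cannot decide between expanding α and letting N vanish via β.

Nullable non-terminals: P.
FIRST sets used below: FIRST(L) = { 'c' }

P: nullable alternative(s) P → ε; FOLLOW(P) = { $, 'c' }
  P → L ( L: FIRST \ {ε} = { 'c' } — overlaps FOLLOW(P) on { 'c' }: CONFLICT
  P → L ; L: FIRST \ {ε} = { 'c' } — overlaps FOLLOW(P) on { 'c' }: CONFLICT
  P → ε: FIRST \ {ε} = { } — this is the only nullable alternative, skip

L has no nullable alternative, so no FIRST/FOLLOW check is needed there.

So the grammar has 2 FIRST/FOLLOW conflicts (marked CONFLICT above).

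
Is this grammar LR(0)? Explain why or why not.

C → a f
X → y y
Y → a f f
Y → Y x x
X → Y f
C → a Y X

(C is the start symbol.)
Augment with C' → C and build the canonical LR(0) collection (I0 = CLOSURE({[C' → . C]}), then GOTO on every symbol after a dot until no new states appear). It has 15 states:
  I0: { [C → . a Y X], [C → . a f], [C' → . C] }  — shift
  I1: { [C' → C .] }  — accept
  I2: { [C → a . Y X], [C → a . f], [Y → . Y x x], [Y → . a f f] }  — shift
  I3: { [C → a Y . X], [X → . Y f], [X → . y y], [Y → . Y x x], [Y → . a f f], [Y → Y . x x] }  — shift
  I4: { [Y → a . f f] }  — shift
  I5: { [C → a f .] }  — reduce
  I6: { [Y → a f . f] }  — shift
  I7: { [Y → a f f .] }  — reduce
  I8: { [C → a Y X .] }  — reduce
  I9: { [X → Y . f], [Y → Y . x x] }  — shift
  I10: { [Y → Y x . x] }  — shift
  I11: { [X → y . y] }  — shift
  I12: { [X → y y .] }  — reduce
  I13: { [Y → Y x x .] }  — reduce
  I14: { [X → Y f .] }  — reduce

Every state is either a pure shift/goto state or contains exactly one complete item and nothing to shift — no conflicts. The grammar is LR(0).

Answer: Yes, the grammar is LR(0)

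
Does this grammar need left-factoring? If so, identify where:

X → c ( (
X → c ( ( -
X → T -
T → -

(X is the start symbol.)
Yes, X has productions with common prefix 'c ( ('

Left-factoring is needed when two productions for the same non-terminal
share a common prefix on the right-hand side.

Productions for X:
  X → c ( (
  X → c ( ( -
  X → T -

Found common prefix 'c ( (' in productions for X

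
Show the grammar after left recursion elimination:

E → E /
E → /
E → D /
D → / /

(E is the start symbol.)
E → / E'
E → D / E'
E' → / E'
E' → ε
D → / /

E is directly left-recursive. The standard transformation for
  A → A α₁ | ... | A α_m | β₁ | ... | β_n
is
  A  → β₁ A' | ... | β_n A'
  A' → α₁ A' | ... | α_m A' | ε

E → / becomes E → / E'
E → D / becomes E → D / E'
E → E / becomes E' → / E'
Add E' → ε

Productions for other non-terminals are unchanged:
  D → / /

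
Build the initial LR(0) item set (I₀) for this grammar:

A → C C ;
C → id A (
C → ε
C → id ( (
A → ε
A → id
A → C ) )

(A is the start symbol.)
{ [A → . C ) )], [A → . C C ;], [A → . id], [A → .], [A' → . A], [C → . id ( (], [C → . id A (], [C → .] }

First, augment the grammar with A' → A
I₀ = CLOSURE({ [A' → . A] }):
  [A' → . A] has the dot before A: add [A → . C C ;], [A → .], [A → . id], [A → . C ) )]
  [A → . C C ;] has the dot before C: add [C → . id A (], [C → .], [C → . id ( (]
No further items can be added.

I₀ = { [A → . C ) )], [A → . C C ;], [A → . id], [A → .], [A' → . A], [C → . id ( (], [C → . id A (], [C → .] }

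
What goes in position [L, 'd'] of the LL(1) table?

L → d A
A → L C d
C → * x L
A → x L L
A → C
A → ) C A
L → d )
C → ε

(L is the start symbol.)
L → d A, L → d )

To find M[L, 'd'], we find productions for L where 'd' is in the predict set (PREDICT(N → α) = (FIRST(α) \ {ε}) ∪ (FOLLOW(N) if α ⇒* ε)).

L → d A: PREDICT = { 'd' }
  'd' is in predict set, so this production goes in M[L, 'd']
L → d ): PREDICT = { 'd' }
  'd' is in predict set, so this production goes in M[L, 'd']

M[L, 'd'] = L → d A, L → d )  (a multiply-defined cell — the grammar is not LL(1))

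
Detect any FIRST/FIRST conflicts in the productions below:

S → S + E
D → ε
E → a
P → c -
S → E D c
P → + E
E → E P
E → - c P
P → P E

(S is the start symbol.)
Yes. S → S '+' E / S → E D c on { '-', 'a' }; E → a / E → E P on { 'a' }; E → E P / E → '-' c P on { '-' }; P → c '-' / P → P E on { 'c' }; P → '+' E / P → P E on { '+' }

FIRST sets of the non-terminals at (or reachable through a nullable prefix from) the front of some alternative:
  FIRST(S) = { '-', 'a' }
  FIRST(E) = { '-', 'a' }
  FIRST(P) = { '+', 'c' }

Productions for S:
  S → S + E: FIRST = { '-', 'a' }
  S → E D c: FIRST = { '-', 'a' }
Productions for E:
  E → a: FIRST = { 'a' }
  E → E P: FIRST = { '-', 'a' }
  E → - c P: FIRST = { '-' }
Productions for P:
  P → c -: FIRST = { 'c' }
  P → + E: FIRST = { '+' }
  P → P E: FIRST = { '+', 'c' }
D has only one production, so no FIRST/FIRST conflict is possible there.

Conflict for S: S → S + E and S → E D c
  Overlap: { '-', 'a' }
Conflict for E: E → a and E → E P
  Overlap: { 'a' }
Conflict for E: E → E P and E → - c P
  Overlap: { '-' }
Conflict for P: P → c - and P → P E
  Overlap: { 'c' }
Conflict for P: P → + E and P → P E
  Overlap: { '+' }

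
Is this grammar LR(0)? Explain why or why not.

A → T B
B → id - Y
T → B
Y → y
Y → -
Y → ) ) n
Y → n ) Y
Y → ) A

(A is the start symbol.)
A grammar is LR(0) if no state in the canonical LR(0) collection has:
  - both a shift item (dot before a terminal) and a complete item (shift-reduce conflict), or
  - two or more complete items (reduce-reduce conflict; the accept item [A' → A .] counts as a complete item here).

Augment with A' → A and build the canonical LR(0) collection (I0 = CLOSURE({[A' → . A]}), then GOTO on every symbol after a dot until no new states appear). It has 17 states:
  I0: { [A → . T B], [A' → . A], [B → . id - Y], [T → . B] }  — shift
  I1: { [A' → A .] }  — accept
  I2: { [T → B .] }  — reduce
  I3: { [A → T . B], [B → . id - Y] }  — shift
  I4: { [B → id . - Y] }  — shift
  I5: { [B → id - . Y], [Y → . ) ) n], [Y → . ) A], [Y → . -], [Y → . n ) Y], [Y → . y] }  — shift
  I6: { [A → . T B], [B → . id - Y], [T → . B], [Y → ) . ) n], [Y → ) . A] }  — shift
  I7: { [Y → - .] }  — reduce
  I8: { [B → id - Y .] }  — reduce
  I9: { [Y → n . ) Y] }  — shift
  I10: { [Y → y .] }  — reduce
  I11: { [Y → . ) ) n], [Y → . ) A], [Y → . -], [Y → . n ) Y], [Y → . y], [Y → n ) . Y] }  — shift
  I12: { [Y → n ) Y .] }  — reduce
  I13: { [Y → ) ) . n] }  — shift
  I14: { [Y → ) A .] }  — reduce
  I15: { [Y → ) ) n .] }  — reduce
  I16: { [A → T B .] }  — reduce

Every state is either a pure shift/goto state or contains exactly one complete item and nothing to shift — no conflicts. The grammar is LR(0).

Answer: Yes, the grammar is LR(0)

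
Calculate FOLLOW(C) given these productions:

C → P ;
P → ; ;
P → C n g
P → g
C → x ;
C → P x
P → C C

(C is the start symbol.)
To compute FOLLOW(C), find every occurrence of C on a right-hand side N → α C β: add FIRST(β) \ {ε}, and if β is empty or nullable also add FOLLOW(N). Iterate to a fixed point.

C is the start symbol, so $ ∈ FOLLOW(C).
In P → C n g: C is followed by n g, add FIRST(n g) \ {ε} = { 'n' }
In P → C C: C is followed by C, add FIRST(C) \ {ε} = { ';', 'g', 'x' }
In P → C C: C is at the end, add FOLLOW(P)

The FOLLOW sets referred to above (computed the same way, to a fixed point):
  FOLLOW(P) = { ';', 'x' }

Taking the union: FOLLOW(C) = { $, ';', 'g', 'n', 'x' }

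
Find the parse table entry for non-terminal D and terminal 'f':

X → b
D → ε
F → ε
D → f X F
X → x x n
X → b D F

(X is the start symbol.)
To find M[D, 'f'], we find productions for D where 'f' is in the predict set (PREDICT(N → α) = (FIRST(α) \ {ε}) ∪ (FOLLOW(N) if α ⇒* ε)).

Relevant sets:
  FOLLOW(D) = { $ }

D → ε: PREDICT = { $ }
D → f X F: PREDICT = { 'f' }
  'f' is in predict set, so this production goes in M[D, 'f']

M[D, 'f'] = D → f X F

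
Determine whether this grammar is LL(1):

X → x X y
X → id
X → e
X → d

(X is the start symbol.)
Yes, the grammar is LL(1).

A grammar is LL(1) if for each non-terminal N with multiple productions, the predict sets of those productions are pairwise disjoint, where PREDICT(N → α) = (FIRST(α) \ {ε}) ∪ (FOLLOW(N) if α ⇒* ε).

For X:
  PREDICT(X → x X y) = { 'x' }
  PREDICT(X → id) = { 'id' }
  PREDICT(X → e) = { 'e' }
  PREDICT(X → d) = { 'd' }

All predict sets are disjoint. The grammar IS LL(1).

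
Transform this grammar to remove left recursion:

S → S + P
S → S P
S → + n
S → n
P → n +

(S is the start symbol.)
S → + n S'
S → n S'
S' → + P S'
S' → P S'
S' → ε
P → n +

S is directly left-recursive. The standard transformation for
  A → A α₁ | ... | A α_m | β₁ | ... | β_n
is
  A  → β₁ A' | ... | β_n A'
  A' → α₁ A' | ... | α_m A' | ε

S → + n becomes S → + n S'
S → n becomes S → n S'
S → S + P becomes S' → + P S'
S → S P becomes S' → P S'
Add S' → ε

Productions for other non-terminals are unchanged:
  P → n +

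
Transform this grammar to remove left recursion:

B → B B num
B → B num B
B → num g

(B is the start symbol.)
B is directly left-recursive. The standard transformation for
  A → A α₁ | ... | A α_m | β₁ | ... | β_n
is
  A  → β₁ A' | ... | β_n A'
  A' → α₁ A' | ... | α_m A' | ε

B → num g becomes B → num g B'
B → B B num becomes B' → B num B'
B → B num B becomes B' → num B B'
Add B' → ε

Resulting grammar:
B → num g B'
B' → B num B'
B' → num B B'
B' → ε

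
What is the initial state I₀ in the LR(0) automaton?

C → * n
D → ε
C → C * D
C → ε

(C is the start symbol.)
{ [C → . * n], [C → . C * D], [C → .], [C' → . C] }

First, augment the grammar with C' → C
I₀ = CLOSURE({ [C' → . C] }):
  [C' → . C] has the dot before C: add [C → . * n], [C → . C * D], [C → .]
No further items can be added.

I₀ = { [C → . * n], [C → . C * D], [C → .], [C' → . C] }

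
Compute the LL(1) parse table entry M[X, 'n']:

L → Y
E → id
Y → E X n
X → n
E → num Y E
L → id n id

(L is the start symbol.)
To find M[X, 'n'], we find productions for X where 'n' is in the predict set (PREDICT(N → α) = (FIRST(α) \ {ε}) ∪ (FOLLOW(N) if α ⇒* ε)).

X → n: PREDICT = { 'n' }
  'n' is in predict set, so this production goes in M[X, 'n']

M[X, 'n'] = X → n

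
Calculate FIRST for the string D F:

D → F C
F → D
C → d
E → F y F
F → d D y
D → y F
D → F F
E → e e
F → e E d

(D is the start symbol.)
FIRST sets of the non-terminals involved (from the grammar, by fixed-point iteration):
  FIRST(D) = { 'd', 'e', 'y' }

To compute FIRST(D F), process the symbols left to right:
Symbol D is a non-terminal. Add FIRST(D) \ {ε} = { 'd', 'e', 'y' }
D is not nullable (ε ∉ FIRST(D)), so stop here.
FIRST(D F) = { 'd', 'e', 'y' }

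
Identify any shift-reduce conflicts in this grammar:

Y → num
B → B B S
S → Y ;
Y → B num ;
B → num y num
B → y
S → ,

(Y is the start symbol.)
Yes — I3: [Y → num .] vs [B → num . y num]; I15: [Y → num .] vs [B → num . y num]

Augment with Y' → Y and build the canonical LR(0) collection (I0 = CLOSURE({[Y' → . Y]}), then GOTO on every symbol after a dot until no new states appear). It has 16 states:
  I0: { [B → . B B S], [B → . num y num], [B → . y], [Y → . B num ;], [Y → . num], [Y' → . Y] }  — shift
  I1: { [B → . B B S], [B → . num y num], [B → . y], [B → B . B S], [Y → B . num ;] }  — shift
  I2: { [Y' → Y .] }  — accept
  I3: { [B → num . y num], [Y → num .] }  — shift, reduce
  I4: { [B → y .] }  — reduce
  I5: { [B → num y . num] }  — shift
  I6: { [B → num y num .] }  — reduce
  I7: { [B → . B B S], [B → . num y num], [B → . y], [B → B . B S], [B → B B . S], [S → . ,], [S → . Y ;], [Y → . B num ;], [Y → . num] }  — shift
  I8: { [B → num . y num], [Y → B num . ;] }  — shift
  I9: { [Y → B num ; .] }  — reduce
  I10: { [S → , .] }  — reduce
  I11: { [B → . B B S], [B → . num y num], [B → . y], [B → B . B S], [B → B B . S], [S → . ,], [S → . Y ;], [Y → . B num ;], [Y → . num], [Y → B . num ;] }  — shift
  I12: { [B → B B S .] }  — reduce
  I13: { [S → Y . ;] }  — shift
  I14: { [S → Y ; .] }  — reduce
  I15: { [B → num . y num], [Y → B num . ;], [Y → num .] }  — shift, reduce

I3 contains reduce item [Y → num .] and shift item [B → num . y num] — shift-reduce conflict.
I15 contains reduce item [Y → num .] and shift items [B → num . y num], [Y → B num . ;] — shift-reduce conflict.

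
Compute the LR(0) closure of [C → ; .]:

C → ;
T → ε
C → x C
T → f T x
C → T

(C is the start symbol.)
{ [C → ; .] }

To compute CLOSURE, for each item [A → α.Bβ] where B is a non-terminal, add [B → .γ] for all productions B → γ; repeat for the newly added items until nothing changes.

Start with: [C → ; .]
The dot is at the end, so nothing is added.

CLOSURE = { [C → ; .] }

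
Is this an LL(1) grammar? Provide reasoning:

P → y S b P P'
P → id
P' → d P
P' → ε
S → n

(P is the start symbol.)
A grammar is LL(1) if for each non-terminal N with multiple productions, the predict sets of those productions are pairwise disjoint, where PREDICT(N → α) = (FIRST(α) \ {ε}) ∪ (FOLLOW(N) if α ⇒* ε).

Relevant sets:
  FOLLOW(P') = { $, 'd' }

For P:
  PREDICT(P → y S b P P') = { 'y' }
  PREDICT(P → id) = { 'id' }
For P':
  PREDICT(P' → d P) = { 'd' }
  PREDICT(P' → ε) = { $, 'd' }
S has a single production, so nothing to check there.

Conflict found: Predict set conflict for P': { 'd' }
The grammar is NOT LL(1).

Answer: No. Predict set conflict for P': { 'd' }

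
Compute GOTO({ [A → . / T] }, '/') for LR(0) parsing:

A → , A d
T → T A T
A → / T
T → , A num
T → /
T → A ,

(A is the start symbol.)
GOTO(I, '/') = CLOSURE({ [A → αX.β] : [A → α.Xβ] ∈ I, X = '/' })

Items with dot before '/', with the dot advanced:
  [A → . / T] → [A → / . T]
Closure of the advanced items:
  [A → / . T] has the dot before T: add [T → . T A T], [T → . , A num], [T → . /], [T → . A ,]
  [T → . A ,] has the dot before A: add [A → . , A d], [A → . / T]

GOTO = { [A → . , A d], [A → . / T], [A → / . T], [T → . , A num], [T → . /], [T → . A ,], [T → . T A T] }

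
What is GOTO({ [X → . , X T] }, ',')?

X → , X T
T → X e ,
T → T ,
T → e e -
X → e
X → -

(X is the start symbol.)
GOTO(I, ',') = CLOSURE({ [A → αX.β] : [A → α.Xβ] ∈ I, X = ',' })

Items with dot before ',', with the dot advanced:
  [X → . , X T] → [X → , . X T]
Closure of the advanced items:
  [X → , . X T] has the dot before X: add [X → . , X T], [X → . e], [X → . -]

GOTO = { [X → , . X T], [X → . , X T], [X → . -], [X → . e] }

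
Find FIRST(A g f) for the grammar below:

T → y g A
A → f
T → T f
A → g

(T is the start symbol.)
FIRST sets of the non-terminals involved (from the grammar, by fixed-point iteration):
  FIRST(A) = { 'f', 'g' }

To compute FIRST(A g f), process the symbols left to right:
Symbol A is a non-terminal. Add FIRST(A) \ {ε} = { 'f', 'g' }
A is not nullable (ε ∉ FIRST(A)), so stop here.
FIRST(A g f) = { 'f', 'g' }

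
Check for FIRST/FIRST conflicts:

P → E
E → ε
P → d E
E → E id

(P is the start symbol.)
A FIRST/FIRST conflict occurs when two productions N → α and N → β for the same non-terminal have FIRST(α) ∩ FIRST(β) ≠ ∅ (with ε ∈ FIRST of a nullable right-hand side, so two nullable alternatives also conflict).

FIRST sets of the non-terminals at (or reachable through a nullable prefix from) the front of some alternative:
  FIRST(E) = { 'id', ε }

Productions for P:
  P → E: FIRST = { 'id', ε }
  P → d E: FIRST = { 'd' }
Productions for E:
  E → ε: FIRST = { ε }
  E → E id: FIRST = { 'id' }

All alternatives of each non-terminal have pairwise disjoint FIRST sets.

Answer: No FIRST/FIRST conflicts.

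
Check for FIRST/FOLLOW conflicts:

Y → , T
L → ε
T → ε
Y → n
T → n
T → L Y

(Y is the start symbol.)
No FIRST/FOLLOW conflicts.

Nullable non-terminals: L, T.
FIRST sets used below: FIRST(L) = { ε }, FIRST(Y) = { ',', 'n' }
L has a nullable alternative but only one production, so nothing to check.

T: nullable alternative(s) T → ε; FOLLOW(T) = { $ }
  T → ε: FIRST \ {ε} = { } — this is the only nullable alternative, skip
  T → n: FIRST \ {ε} = { 'n' } — disjoint from FOLLOW(T)
  T → L Y: FIRST \ {ε} = { ',', 'n' } — disjoint from FOLLOW(T)

Y has no nullable alternative, so no FIRST/FOLLOW check is needed there.

No FIRST/FOLLOW conflicts found.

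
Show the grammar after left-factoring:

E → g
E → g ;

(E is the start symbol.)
E → g E'
E' → ε
E' → ;

Left-factoring transforms A → αβ₁ | αβ₂ into A → αA' and A' → β₁ | β₂
(α is the longest common prefix among the alternatives). Repeat until
no nonterminal has two alternatives with a common prefix.

Round 1: E has alternatives sharing prefix 'g'. Introduce E': E → g E'
  Add: E' → ε
  Add: E' → ;

No remaining common prefixes — done.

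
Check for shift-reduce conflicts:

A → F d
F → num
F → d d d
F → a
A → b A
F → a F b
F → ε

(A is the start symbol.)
Augment with A' → A and build the canonical LR(0) collection (I0 = CLOSURE({[A' → . A]}), then GOTO on every symbol after a dot until no new states appear). It has 13 states:
  I0: { [A → . F d], [A → . b A], [A' → . A], [F → . a F b], [F → . a], [F → . d d d], [F → . num], [F → .] }  — shift, reduce
  I1: { [A' → A .] }  — accept
  I2: { [A → F . d] }  — shift
  I3: { [F → . a F b], [F → . a], [F → . d d d], [F → . num], [F → .], [F → a . F b], [F → a .] }  — shift, 2 reduces
  I4: { [A → . F d], [A → . b A], [A → b . A], [F → . a F b], [F → . a], [F → . d d d], [F → . num], [F → .] }  — shift, reduce
  I5: { [F → d . d d] }  — shift
  I6: { [F → num .] }  — reduce
  I7: { [F → d d . d] }  — shift
  I8: { [F → d d d .] }  — reduce
  I9: { [A → b A .] }  — reduce
  I10: { [F → a F . b] }  — shift
  I11: { [F → a F b .] }  — reduce
  I12: { [A → F d .] }  — reduce

I0 contains reduce item [F → .] and shift items [A → . b A], [F → . a], [F → . a F b], [F → . d d d], [F → . num] — shift-reduce conflict.
I3 contains reduce items [F → .], [F → a .] and shift items [F → . a], [F → . a F b], [F → . d d d], [F → . num] — shift-reduce conflict.
I4 contains reduce item [F → .] and shift items [A → . b A], [F → . a], [F → . a F b], [F → . d d d], [F → . num] — shift-reduce conflict.

Answer: Yes — I0: [F → .] vs [A → . b A]; I3: [F → .] vs [F → . a]; I4: [F → .] vs [A → . b A]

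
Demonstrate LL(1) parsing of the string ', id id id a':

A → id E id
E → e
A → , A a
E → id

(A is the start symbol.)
LL(1) parsing maintains a stack (initially the start symbol over $) and the input. At each step: if the stack top is a terminal, match it against the current input token; if it is a non-terminal N, replace it with the RHS of M[N, lookahead] (the unique production whose predict set contains the lookahead).

Stack is shown with the top on the left.

Stack        Input           Action
-----------------------------------
A $          , id id id a $  output A → , A a
, A a $      , id id id a $  match ','
A a $        id id id a $    output A → id E id
id E id a $  id id id a $    match 'id'
E id a $     id id a $       output E → id
id id a $    id id a $       match 'id'
id a $       id a $          match 'id'
a $          a $             match 'a'
$            $               accept

The string is accepted.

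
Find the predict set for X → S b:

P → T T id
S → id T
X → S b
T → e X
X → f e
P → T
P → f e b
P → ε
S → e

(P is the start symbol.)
{ 'e', 'id' }

PREDICT(X → S b) = (FIRST(RHS) \ {ε}) ∪ (FOLLOW(X) if ε ∈ FIRST(RHS), i.e. RHS ⇒* ε)
FIRST(S) = { 'e', 'id' }
FIRST(S b) = { 'e', 'id' }
ε ∉ FIRST(S b), so FOLLOW(X) is not added.
PREDICT(X → S b) = { 'e', 'id' }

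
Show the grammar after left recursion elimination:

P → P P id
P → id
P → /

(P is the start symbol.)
P → id P'
P → / P'
P' → P id P'
P' → ε

P is directly left-recursive. The standard transformation for
  A → A α₁ | ... | A α_m | β₁ | ... | β_n
is
  A  → β₁ A' | ... | β_n A'
  A' → α₁ A' | ... | α_m A' | ε

P → id becomes P → id P'
P → / becomes P → / P'
P → P P id becomes P' → P id P'
Add P' → ε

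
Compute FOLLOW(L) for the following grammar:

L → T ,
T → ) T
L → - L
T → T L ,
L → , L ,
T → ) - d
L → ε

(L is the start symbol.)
To compute FOLLOW(L), find every occurrence of L on a right-hand side N → α L β: add FIRST(β) \ {ε}, and if β is empty or nullable also add FOLLOW(N). Iterate to a fixed point.

L is the start symbol, so $ ∈ FOLLOW(L).
In L → - L: L is at the end; this adds FOLLOW(L) to itself — nothing new
In T → T L ,: L is followed by ',', add FIRST(',') \ {ε} = { ',' }
In L → , L ,: L is followed by ',', add FIRST(',') \ {ε} = { ',' }

Taking the union: FOLLOW(L) = { $, ',' }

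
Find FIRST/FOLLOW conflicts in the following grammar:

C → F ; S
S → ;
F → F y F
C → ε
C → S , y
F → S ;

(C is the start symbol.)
No FIRST/FOLLOW conflicts.

A FIRST/FOLLOW conflict occurs when a non-terminal N has a nullable alternative N → β (β ⇒* ε) and another alternative N → α with FIRST(α) ∩ FOLLOW(N) ≠ ∅: on such a lookahead the parser cannot decide between expanding α and letting N vanish via β.

Nullable non-terminals: C.
FIRST sets used below: FIRST(F) = { ';' }, FIRST(S) = { ';' }

C: nullable alternative(s) C → ε; FOLLOW(C) = { $ }
  C → F ; S: FIRST \ {ε} = { ';' } — disjoint from FOLLOW(C)
  C → ε: FIRST \ {ε} = { } — this is the only nullable alternative, skip
  C → S , y: FIRST \ {ε} = { ';' } — disjoint from FOLLOW(C)

F, S have no nullable alternative, so no FIRST/FOLLOW check is needed there.

No FIRST/FOLLOW conflicts found.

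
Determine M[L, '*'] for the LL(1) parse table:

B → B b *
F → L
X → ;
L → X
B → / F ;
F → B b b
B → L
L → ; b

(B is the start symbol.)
To find M[L, '*'], we find productions for L where '*' is in the predict set (PREDICT(N → α) = (FIRST(α) \ {ε}) ∪ (FOLLOW(N) if α ⇒* ε)).

Relevant sets:
  FIRST(X) = { ';' }

L → X: PREDICT = { ';' }
L → ; b: PREDICT = { ';' }

M[L, '*'] is empty (no production applies)

Answer: Empty (error entry)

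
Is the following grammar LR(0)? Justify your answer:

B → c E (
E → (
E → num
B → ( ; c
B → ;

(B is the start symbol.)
Yes, the grammar is LR(0)

A grammar is LR(0) if no state in the canonical LR(0) collection has:
  - both a shift item (dot before a terminal) and a complete item (shift-reduce conflict), or
  - two or more complete items (reduce-reduce conflict; the accept item [B' → B .] counts as a complete item here).

Augment with B' → B and build the canonical LR(0) collection (I0 = CLOSURE({[B' → . B]}), then GOTO on every symbol after a dot until no new states appear). It has 11 states:
  I0: { [B → . ( ; c], [B → . ;], [B → . c E (], [B' → . B] }  — shift
  I1: { [B → ( . ; c] }  — shift
  I2: { [B → ; .] }  — reduce
  I3: { [B' → B .] }  — accept
  I4: { [B → c . E (], [E → . (], [E → . num] }  — shift
  I5: { [E → ( .] }  — reduce
  I6: { [B → c E . (] }  — shift
  I7: { [E → num .] }  — reduce
  I8: { [B → c E ( .] }  — reduce
  I9: { [B → ( ; . c] }  — shift
  I10: { [B → ( ; c .] }  — reduce

Every state is either a pure shift/goto state or contains exactly one complete item and nothing to shift — no conflicts. The grammar is LR(0).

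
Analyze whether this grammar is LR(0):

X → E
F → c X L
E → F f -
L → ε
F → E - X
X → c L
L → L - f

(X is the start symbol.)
A grammar is LR(0) if no state in the canonical LR(0) collection has:
  - both a shift item (dot before a terminal) and a complete item (shift-reduce conflict), or
  - two or more complete items (reduce-reduce conflict; the accept item [X' → X .] counts as a complete item here).

Augment with X' → X and build the canonical LR(0) collection (I0 = CLOSURE({[X' → . X]}), then GOTO on every symbol after a dot until no new states appear). It has 14 states:
  I0: { [E → . F f -], [F → . E - X], [F → . c X L], [X → . E], [X → . c L], [X' → . X] }  — shift
  I1: { [F → E . - X], [X → E .] }  — shift, reduce
  I2: { [E → F . f -] }  — shift
  I3: { [X' → X .] }  — accept
  I4: { [E → . F f -], [F → . E - X], [F → . c X L], [F → c . X L], [L → . L - f], [L → .], [X → . E], [X → . c L], [X → c . L] }  — shift, reduce
  I5: { [L → L . - f], [X → c L .] }  — shift, reduce
  I6: { [F → c X . L], [L → . L - f], [L → .] }  — reduce
  I7: { [F → c X L .], [L → L . - f] }  — shift, reduce
  I8: { [L → L - . f] }  — shift
  I9: { [L → L - f .] }  — reduce
  I10: { [E → F f . -] }  — shift
  I11: { [E → F f - .] }  — reduce
  I12: { [E → . F f -], [F → . E - X], [F → . c X L], [F → E - . X], [X → . E], [X → . c L] }  — shift
  I13: { [F → E - X .] }  — reduce

Conflict in state I1:
  Shift-reduce conflict between [X → E .] and [F → E . - X]
So the grammar is NOT LR(0).

Answer: No. Shift-reduce conflict between [X → E .] and [F → E . - X]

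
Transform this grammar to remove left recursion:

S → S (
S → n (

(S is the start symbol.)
S is directly left-recursive. The standard transformation for
  A → A α₁ | ... | A α_m | β₁ | ... | β_n
is
  A  → β₁ A' | ... | β_n A'
  A' → α₁ A' | ... | α_m A' | ε

S → n ( becomes S → n ( S'
S → S ( becomes S' → ( S'
Add S' → ε

Resulting grammar:
S → n ( S'
S' → ( S'
S' → ε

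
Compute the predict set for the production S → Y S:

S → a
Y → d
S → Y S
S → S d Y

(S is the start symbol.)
{ 'd' }

PREDICT(S → Y S) = (FIRST(RHS) \ {ε}) ∪ (FOLLOW(S) if ε ∈ FIRST(RHS), i.e. RHS ⇒* ε)
FIRST(Y) = { 'd' }
FIRST(Y S) = { 'd' }
ε ∉ FIRST(Y S), so FOLLOW(S) is not added.
PREDICT(S → Y S) = { 'd' }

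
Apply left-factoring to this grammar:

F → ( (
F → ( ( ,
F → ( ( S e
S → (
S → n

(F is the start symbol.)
Left-factoring transforms A → αβ₁ | αβ₂ into A → αA' and A' → β₁ | β₂
(α is the longest common prefix among the alternatives). Repeat until
no nonterminal has two alternatives with a common prefix.

Round 1: F has alternatives sharing prefix '( ('. Introduce F': F → ( ( F'
  Add: F' → ε
  Add: F' → ,
  Add: F' → S e

No remaining common prefixes — done.

Resulting grammar:
F → ( ( F'
F' → ε
F' → ,
F' → S e
S → (
S → n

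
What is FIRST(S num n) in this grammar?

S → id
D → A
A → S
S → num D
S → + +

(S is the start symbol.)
FIRST sets of the non-terminals involved (from the grammar, by fixed-point iteration):
  FIRST(S) = { '+', 'id', 'num' }

To compute FIRST(S num n), process the symbols left to right:
Symbol S is a non-terminal. Add FIRST(S) \ {ε} = { '+', 'id', 'num' }
S is not nullable (ε ∉ FIRST(S)), so stop here.
FIRST(S num n) = { '+', 'id', 'num' }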